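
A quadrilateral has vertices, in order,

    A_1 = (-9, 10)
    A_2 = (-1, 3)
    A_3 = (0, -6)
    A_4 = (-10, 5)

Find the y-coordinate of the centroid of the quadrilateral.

Apply Gauss's area formula. First the cross-terms c_i = x_i·y_{i+1} − x_{i+1}·y_i:
  -17, 6, -60, -55  ⇒  2A = -126, A = -63.
Then Σ (y_i + y_{i+1})·c_i = -1004, so ȳ = -1004 / (6·(-63)) = 502/189.

502/189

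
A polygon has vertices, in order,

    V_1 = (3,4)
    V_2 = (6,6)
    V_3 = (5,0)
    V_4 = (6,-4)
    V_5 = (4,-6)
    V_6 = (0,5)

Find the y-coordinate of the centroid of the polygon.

115/213

Apply the shoelace (surveyor's) formula. First the cross-terms c_i = x_i·y_{i+1} − x_{i+1}·y_i:
  -6, -30, -20, -20, 20, -15  ⇒  2A = -71, A = -35.5.
Then Σ (y_i + y_{i+1})·c_i = -115, so ȳ = -115 / (6·(-35.5)) = 115/213.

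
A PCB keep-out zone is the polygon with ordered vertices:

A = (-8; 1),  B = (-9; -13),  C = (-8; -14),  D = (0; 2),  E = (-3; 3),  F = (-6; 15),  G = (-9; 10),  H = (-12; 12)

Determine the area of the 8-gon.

Apply the shoelace formula: 2A = Σ (x_i·y_{i+1} − x_{i+1}·y_i), indices taken mod 8.
Cross-terms: 113, 22, -16, 6, -27, 75, 12, 84  ⇒  Σ = 269
Area = |Σ|/2 = 134.5.

134.5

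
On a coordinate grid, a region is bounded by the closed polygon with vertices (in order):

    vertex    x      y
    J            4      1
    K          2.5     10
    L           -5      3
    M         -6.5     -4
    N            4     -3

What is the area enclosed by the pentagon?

Apply the shoelace (surveyor's) formula: 2A = Σ (x_i·y_{i+1} − x_{i+1}·y_i), indices taken mod 5.
Cross-terms: 37.5, 57.5, 39.5, 35.5, 16  ⇒  Σ = 186
Area = |Σ|/2 = 93.

93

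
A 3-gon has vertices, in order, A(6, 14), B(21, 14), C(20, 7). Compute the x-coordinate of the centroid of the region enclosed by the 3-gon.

47/3

Apply the surveyor's formula. First the cross-terms c_i = x_i·y_{i+1} − x_{i+1}·y_i:
  -210, -133, 238  ⇒  2A = -105, A = -52.5.
Then Σ (x_i + x_{i+1})·c_i = -4935, so x̄ = -4935 / (6·(-52.5)) = 47/3.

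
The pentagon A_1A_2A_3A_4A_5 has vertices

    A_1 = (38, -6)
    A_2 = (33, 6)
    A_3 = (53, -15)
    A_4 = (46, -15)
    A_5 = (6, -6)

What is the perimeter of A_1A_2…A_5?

122

|A_1A_2| = √((-5)² + (12)²) = √169 = 13
|A_2A_3| = √((20)² + (-21)²) = √841 = 29
|A_3A_4| = √((-7)² + (0)²) = √49 = 7
|A_4A_5| = √((-40)² + (9)²) = √1681 = 41
|A_5A_1| = √((32)² + (0)²) = √1024 = 32
Perimeter = 13 + 29 + 7 + 41 + 32 = 122.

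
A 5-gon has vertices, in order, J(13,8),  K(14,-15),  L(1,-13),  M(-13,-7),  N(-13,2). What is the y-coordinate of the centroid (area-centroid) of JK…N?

Apply the surveyor's formula. First the cross-terms c_i = x_i·y_{i+1} − x_{i+1}·y_i:
  -307, -167, -176, -117, -130  ⇒  2A = -897, A = -448.5.
Then Σ (y_i + y_{i+1})·c_i = 9630, so ȳ = 9630 / (6·(-448.5)) = -1070/299.

-1070/299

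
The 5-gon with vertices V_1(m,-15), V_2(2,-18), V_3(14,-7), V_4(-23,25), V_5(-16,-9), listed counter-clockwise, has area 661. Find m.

The doubled signed area Σ (x_i y_{i+1} − x_{i+1} y_i) is linear in m.
With m=0 it equals 1304; the coefficient of m is -9 (from the two edges through V_1).
So -9·m + 1304 = 2·661 = 1322 ⇒ m = -2.

-2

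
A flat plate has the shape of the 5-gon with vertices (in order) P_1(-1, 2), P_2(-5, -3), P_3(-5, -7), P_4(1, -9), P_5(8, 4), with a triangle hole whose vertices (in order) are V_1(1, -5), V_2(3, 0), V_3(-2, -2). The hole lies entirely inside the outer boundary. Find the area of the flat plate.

Outer boundary:
Σ = (13) + (20) + (52) + (76) + (20) = 181
Area = |Σ|/2 = 90.5.
Hole:
Σ = (15) + (-6) + (12) = 21
Area = |Σ|/2 = 10.5.
Net area = 90.5 − 10.5 = 80.

80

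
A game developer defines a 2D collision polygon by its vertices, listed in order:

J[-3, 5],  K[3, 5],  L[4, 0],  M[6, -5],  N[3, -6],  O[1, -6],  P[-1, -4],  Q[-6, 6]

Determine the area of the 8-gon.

Σ = (-30) + (-20) + (-20) + (-21) + (-12) + (-10) + (-30) + (-12) = -155
Area = |Σ|/2 = 77.5.

77.5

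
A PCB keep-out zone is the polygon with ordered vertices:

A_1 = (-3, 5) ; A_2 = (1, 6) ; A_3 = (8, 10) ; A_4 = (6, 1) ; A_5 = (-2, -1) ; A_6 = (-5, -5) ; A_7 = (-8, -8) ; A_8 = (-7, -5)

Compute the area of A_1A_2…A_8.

89

Σ = (-23) + (-38) + (-52) + (-4) + (5) + (0) + (-16) + (-50) = -178
Area = |Σ|/2 = 89.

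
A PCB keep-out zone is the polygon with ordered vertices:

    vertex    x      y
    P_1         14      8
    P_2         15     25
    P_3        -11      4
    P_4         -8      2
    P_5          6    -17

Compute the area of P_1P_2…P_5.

Σ = (230) + (335) + (10) + (124) + (286) = 985
Area = |Σ|/2 = 492.5.

492.5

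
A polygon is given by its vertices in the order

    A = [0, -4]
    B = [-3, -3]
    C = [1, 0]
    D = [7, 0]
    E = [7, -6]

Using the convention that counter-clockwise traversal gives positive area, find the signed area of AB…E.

Apply Gauss's area formula: 2A = Σ (x_i·y_{i+1} − x_{i+1}·y_i), indices taken mod 5.
Σ = (-12) + (3) + (0) + (-42) + (-28) = -79
Signed area = Σ/2 = -39.5 (negative ⇒ clockwise traversal).

-39.5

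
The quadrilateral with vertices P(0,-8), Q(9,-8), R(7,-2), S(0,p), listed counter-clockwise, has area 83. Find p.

The doubled signed area Σ (x_i y_{i+1} − x_{i+1} y_i) is linear in p.
With p=0 it equals 110; the coefficient of p is 7 (from the two edges through S).
So 7·p + 110 = 2·83 = 166 ⇒ p = 8.

8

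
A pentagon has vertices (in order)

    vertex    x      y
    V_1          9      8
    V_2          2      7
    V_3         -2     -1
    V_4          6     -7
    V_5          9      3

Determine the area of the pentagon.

102.5

Apply the surveyor's formula: 2A = Σ (x_i·y_{i+1} − x_{i+1}·y_i), indices taken mod 5.
Σ = (47) + (12) + (20) + (81) + (45) = 205
Area = |Σ|/2 = 102.5.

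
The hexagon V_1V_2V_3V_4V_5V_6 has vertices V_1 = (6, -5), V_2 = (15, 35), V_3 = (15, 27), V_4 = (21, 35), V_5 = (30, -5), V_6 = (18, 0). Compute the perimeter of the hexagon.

126

|V_1V_2| = √((9)² + (40)²) = √1681 = 41
|V_2V_3| = √((0)² + (-8)²) = √64 = 8
|V_3V_4| = √((6)² + (8)²) = √100 = 10
|V_4V_5| = √((9)² + (-40)²) = √1681 = 41
|V_5V_6| = √((-12)² + (5)²) = √169 = 13
|V_6V_1| = √((-12)² + (-5)²) = √169 = 13
Perimeter = 41 + 8 + 10 + 41 + 13 + 13 = 126.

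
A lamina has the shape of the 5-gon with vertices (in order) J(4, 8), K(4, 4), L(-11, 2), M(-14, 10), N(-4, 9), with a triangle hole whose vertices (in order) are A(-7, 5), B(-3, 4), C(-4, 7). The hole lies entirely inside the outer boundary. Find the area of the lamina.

Outer boundary:
Apply the shoelace (surveyor's) formula: 2A = Σ (x_i·y_{i+1} − x_{i+1}·y_i), indices taken mod 5.
J→K: (4)(4) − (4)(8) = -16
K→L: (4)(2) − (-11)(4) = 52
L→M: (-11)(10) − (-14)(2) = -82
M→N: (-14)(9) − (-4)(10) = -86
N→J: (-4)(8) − (4)(9) = -68
Σ = -200
Area = |Σ|/2 = 100.
Hole:
Σ = (-13) + (-5) + (29) = 11
Area = |Σ|/2 = 5.5.
Net area = 100 − 5.5 = 94.5.

94.5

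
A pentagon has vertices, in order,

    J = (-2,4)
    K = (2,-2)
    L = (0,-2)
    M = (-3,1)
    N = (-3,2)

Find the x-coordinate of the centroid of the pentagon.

-68/75

Apply the shoelace (surveyor's) formula. First the cross-terms c_i = x_i·y_{i+1} − x_{i+1}·y_i:
  -4, -4, -6, -3, -8  ⇒  2A = -25, A = -12.5.
Then Σ (x_i + x_{i+1})·c_i = 68, so x̄ = 68 / (6·(-12.5)) = -68/75.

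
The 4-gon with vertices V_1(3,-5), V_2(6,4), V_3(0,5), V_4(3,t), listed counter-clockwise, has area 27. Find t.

The doubled signed area Σ (x_i y_{i+1} − x_{i+1} y_i) is linear in t.
With t=0 it equals 42; the coefficient of t is -3 (from the two edges through V_4).
So -3·t + 42 = 2·27 = 54 ⇒ t = -4.

-4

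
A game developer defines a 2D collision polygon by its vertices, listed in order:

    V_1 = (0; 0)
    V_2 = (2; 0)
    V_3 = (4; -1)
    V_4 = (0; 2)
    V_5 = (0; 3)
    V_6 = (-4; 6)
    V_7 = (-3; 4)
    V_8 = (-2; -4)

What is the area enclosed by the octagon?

Apply the shoelace (surveyor's) formula: 2A = Σ (x_i·y_{i+1} − x_{i+1}·y_i), indices taken mod 8.
Cross-terms: 0, -2, 8, 0, 12, 2, 20, 0  ⇒  Σ = 40
Area = |Σ|/2 = 20.

20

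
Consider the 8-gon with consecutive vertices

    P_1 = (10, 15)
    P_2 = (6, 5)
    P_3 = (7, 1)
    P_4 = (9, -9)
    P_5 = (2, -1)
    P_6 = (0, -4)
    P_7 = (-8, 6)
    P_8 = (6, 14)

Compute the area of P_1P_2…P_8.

185

Apply the shoelace formula: 2A = Σ (x_i·y_{i+1} − x_{i+1}·y_i), indices taken mod 8.
Σ = (-40) + (-29) + (-72) + (9) + (-8) + (-32) + (-148) + (-50) = -370
Area = |Σ|/2 = 185.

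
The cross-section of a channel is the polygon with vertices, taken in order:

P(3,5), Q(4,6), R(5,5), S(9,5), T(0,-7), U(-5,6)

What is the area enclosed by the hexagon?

86.5

Apply the surveyor's formula: 2A = Σ (x_i·y_{i+1} − x_{i+1}·y_i), indices taken mod 6.
Σ = (-2) + (-10) + (-20) + (-63) + (-35) + (-43) = -173
Area = |Σ|/2 = 86.5.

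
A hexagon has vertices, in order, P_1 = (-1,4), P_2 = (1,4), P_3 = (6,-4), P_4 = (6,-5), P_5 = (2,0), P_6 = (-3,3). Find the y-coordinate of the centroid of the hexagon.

Apply Gauss's area formula. First the cross-terms c_i = x_i·y_{i+1} − x_{i+1}·y_i:
  -8, -28, -6, 10, 6, -9  ⇒  2A = -35, A = -17.5.
Then Σ (y_i + y_{i+1})·c_i = -105, so ȳ = -105 / (6·(-17.5)) = 1.

1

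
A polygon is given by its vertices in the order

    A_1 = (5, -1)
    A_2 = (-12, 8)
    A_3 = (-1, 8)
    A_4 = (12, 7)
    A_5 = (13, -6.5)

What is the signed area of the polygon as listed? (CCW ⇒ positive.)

A_1→A_2: (5)(8) − (-12)(-1) = 28
A_2→A_3: (-12)(8) − (-1)(8) = -88
A_3→A_4: (-1)(7) − (12)(8) = -103
A_4→A_5: (12)(-6.5) − (13)(7) = -169
A_5→A_1: (13)(-1) − (5)(-6.5) = 19.5
Σ = -312.5
Signed area = Σ/2 = -156.25 (negative ⇒ clockwise traversal).

-156.25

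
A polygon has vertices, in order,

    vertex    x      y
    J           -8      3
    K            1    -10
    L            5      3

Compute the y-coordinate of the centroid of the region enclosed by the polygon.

-4/3

Apply Gauss's area formula. First the cross-terms c_i = x_i·y_{i+1} − x_{i+1}·y_i:
  77, 53, 39  ⇒  2A = 169, A = 84.5.
Then Σ (y_i + y_{i+1})·c_i = -676, so ȳ = -676 / (6·84.5) = -4/3.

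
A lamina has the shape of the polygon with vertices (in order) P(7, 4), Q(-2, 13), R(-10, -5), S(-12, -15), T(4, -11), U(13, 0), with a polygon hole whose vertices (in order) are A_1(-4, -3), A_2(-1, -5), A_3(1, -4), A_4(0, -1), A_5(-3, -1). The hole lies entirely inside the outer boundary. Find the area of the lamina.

344.5

Outer boundary:
Cross-terms: 99, 140, 90, 192, 143, 52  ⇒  Σ = 716
Area = |Σ|/2 = 358.
Hole:
Cross-terms: 17, 9, -1, -3, 5  ⇒  Σ = 27
Area = |Σ|/2 = 13.5.
Net area = 358 − 13.5 = 344.5.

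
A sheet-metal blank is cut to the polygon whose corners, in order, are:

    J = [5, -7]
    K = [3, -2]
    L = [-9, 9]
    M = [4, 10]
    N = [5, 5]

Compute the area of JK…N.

98

Σ = (11) + (9) + (-126) + (-30) + (-60) = -196
Area = |Σ|/2 = 98.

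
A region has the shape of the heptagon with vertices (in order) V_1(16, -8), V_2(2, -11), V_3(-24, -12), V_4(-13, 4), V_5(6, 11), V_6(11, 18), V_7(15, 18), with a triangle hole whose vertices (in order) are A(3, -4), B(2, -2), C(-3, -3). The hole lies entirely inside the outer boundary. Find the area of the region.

Outer boundary:
Σ = (-160) + (-288) + (-252) + (-167) + (-13) + (-72) + (-408) = -1360
Area = |Σ|/2 = 680.
Hole:
Apply the shoelace (surveyor's) formula: 2A = Σ (x_i·y_{i+1} − x_{i+1}·y_i), indices taken mod 3.
Σ = (2) + (-12) + (21) = 11
Area = |Σ|/2 = 5.5.
Net area = 680 − 5.5 = 674.5.

674.5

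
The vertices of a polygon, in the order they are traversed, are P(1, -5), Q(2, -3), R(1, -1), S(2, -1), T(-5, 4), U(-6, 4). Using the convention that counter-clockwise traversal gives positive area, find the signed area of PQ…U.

P→Q: (1)(-3) − (2)(-5) = 7
Q→R: (2)(-1) − (1)(-3) = 1
R→S: (1)(-1) − (2)(-1) = 1
S→T: (2)(4) − (-5)(-1) = 3
T→U: (-5)(4) − (-6)(4) = 4
U→P: (-6)(-5) − (1)(4) = 26
Σ = 42
Signed area = Σ/2 = 21 (positive ⇒ counter-clockwise traversal).

21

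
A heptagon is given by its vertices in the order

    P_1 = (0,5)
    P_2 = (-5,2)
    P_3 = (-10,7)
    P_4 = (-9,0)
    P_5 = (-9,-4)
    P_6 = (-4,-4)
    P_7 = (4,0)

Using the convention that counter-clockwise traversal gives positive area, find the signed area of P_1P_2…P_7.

82.5

Apply the shoelace (surveyor's) formula: 2A = Σ (x_i·y_{i+1} − x_{i+1}·y_i), indices taken mod 7.
Cross-terms: 25, -15, 63, 36, 20, 16, 20  ⇒  Σ = 165
Signed area = Σ/2 = 82.5 (positive ⇒ counter-clockwise traversal).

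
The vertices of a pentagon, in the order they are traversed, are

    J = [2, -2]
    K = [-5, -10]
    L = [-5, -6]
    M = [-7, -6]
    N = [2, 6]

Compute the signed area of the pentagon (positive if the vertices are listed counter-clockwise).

-54

Cross-terms: -30, -20, -12, -30, -16  ⇒  Σ = -108
Signed area = Σ/2 = -54 (negative ⇒ clockwise traversal).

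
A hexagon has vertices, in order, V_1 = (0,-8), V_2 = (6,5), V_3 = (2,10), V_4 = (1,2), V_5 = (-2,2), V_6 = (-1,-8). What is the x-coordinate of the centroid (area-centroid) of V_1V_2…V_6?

301/186

Apply the surveyor's formula. First the cross-terms c_i = x_i·y_{i+1} − x_{i+1}·y_i:
  48, 50, -6, 6, 18, 8  ⇒  2A = 124, A = 62.
Then Σ (x_i + x_{i+1})·c_i = 602, so x̄ = 602 / (6·62) = 301/186.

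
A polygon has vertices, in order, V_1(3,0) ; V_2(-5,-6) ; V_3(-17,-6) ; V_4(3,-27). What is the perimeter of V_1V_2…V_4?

78

|V_1V_2| = √((-8)² + (-6)²) = √100 = 10
|V_2V_3| = √((-12)² + (0)²) = √144 = 12
|V_3V_4| = √((20)² + (-21)²) = √841 = 29
|V_4V_1| = √((0)² + (27)²) = √729 = 27
Perimeter = 10 + 12 + 29 + 27 = 78.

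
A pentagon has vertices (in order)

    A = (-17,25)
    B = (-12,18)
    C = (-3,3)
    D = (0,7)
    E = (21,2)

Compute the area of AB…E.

201.5

Apply the surveyor's formula: 2A = Σ (x_i·y_{i+1} − x_{i+1}·y_i), indices taken mod 5.
Σ = (-6) + (18) + (-21) + (-147) + (559) = 403
Area = |Σ|/2 = 201.5.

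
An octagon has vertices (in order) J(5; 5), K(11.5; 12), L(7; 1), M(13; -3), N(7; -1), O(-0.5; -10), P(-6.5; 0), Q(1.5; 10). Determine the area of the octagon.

J→K: (5)(12) − (11.5)(5) = 2.5
K→L: (11.5)(1) − (7)(12) = -72.5
L→M: (7)(-3) − (13)(1) = -34
M→N: (13)(-1) − (7)(-3) = 8
N→O: (7)(-10) − (-0.5)(-1) = -70.5
O→P: (-0.5)(0) − (-6.5)(-10) = -65
P→Q: (-6.5)(10) − (1.5)(0) = -65
Q→J: (1.5)(5) − (5)(10) = -42.5
Σ = -339
Area = |Σ|/2 = 169.5.

169.5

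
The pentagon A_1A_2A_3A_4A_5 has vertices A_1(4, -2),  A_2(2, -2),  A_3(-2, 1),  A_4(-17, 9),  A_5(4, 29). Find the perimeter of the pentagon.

|A_1A_2| = √((-2)² + (0)²) = √4 = 2
|A_2A_3| = √((-4)² + (3)²) = √25 = 5
|A_3A_4| = √((-15)² + (8)²) = √289 = 17
|A_4A_5| = √((21)² + (20)²) = √841 = 29
|A_5A_1| = √((0)² + (-31)²) = √961 = 31
Perimeter = 2 + 5 + 17 + 29 + 31 = 84.

84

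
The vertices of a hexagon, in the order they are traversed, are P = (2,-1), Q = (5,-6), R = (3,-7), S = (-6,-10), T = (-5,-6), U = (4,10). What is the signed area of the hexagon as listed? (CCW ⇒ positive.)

-80

Cross-terms: -7, -17, -72, -14, -26, -24  ⇒  Σ = -160
Signed area = Σ/2 = -80 (negative ⇒ clockwise traversal).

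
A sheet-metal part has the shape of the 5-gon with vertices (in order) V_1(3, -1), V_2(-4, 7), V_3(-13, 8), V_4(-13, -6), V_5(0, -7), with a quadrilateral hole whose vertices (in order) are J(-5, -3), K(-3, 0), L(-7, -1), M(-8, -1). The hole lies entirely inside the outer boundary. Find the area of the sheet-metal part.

Outer boundary:
Apply the shoelace formula: 2A = Σ (x_i·y_{i+1} − x_{i+1}·y_i), indices taken mod 5.
Σ = (17) + (59) + (182) + (91) + (21) = 370
Area = |Σ|/2 = 185.
Hole:
Cross-terms: -9, 3, -1, 19  ⇒  Σ = 12
Area = |Σ|/2 = 6.
Net area = 185 − 6 = 179.

179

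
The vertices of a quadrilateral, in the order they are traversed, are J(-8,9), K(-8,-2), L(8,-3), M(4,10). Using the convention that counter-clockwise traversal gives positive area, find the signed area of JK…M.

168

J→K: (-8)(-2) − (-8)(9) = 88
K→L: (-8)(-3) − (8)(-2) = 40
L→M: (8)(10) − (4)(-3) = 92
M→J: (4)(9) − (-8)(10) = 116
Σ = 336
Signed area = Σ/2 = 168 (positive ⇒ counter-clockwise traversal).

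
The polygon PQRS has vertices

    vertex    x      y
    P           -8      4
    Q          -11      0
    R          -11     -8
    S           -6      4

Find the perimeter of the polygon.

|PQ| = √((-3)² + (-4)²) = √25 = 5
|QR| = √((0)² + (-8)²) = √64 = 8
|RS| = √((5)² + (12)²) = √169 = 13
|SP| = √((-2)² + (0)²) = √4 = 2
Perimeter = 5 + 8 + 13 + 2 = 28.

28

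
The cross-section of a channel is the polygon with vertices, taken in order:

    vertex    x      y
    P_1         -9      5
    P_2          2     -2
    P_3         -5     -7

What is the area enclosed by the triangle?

52

Apply Gauss's area formula: 2A = Σ (x_i·y_{i+1} − x_{i+1}·y_i), indices taken mod 3.
Σ = (8) + (-24) + (-88) = -104
Area = |Σ|/2 = 52.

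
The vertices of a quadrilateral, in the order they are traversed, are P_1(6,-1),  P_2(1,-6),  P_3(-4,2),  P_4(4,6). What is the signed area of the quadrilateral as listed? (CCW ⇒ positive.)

-64.5

Apply the shoelace formula: 2A = Σ (x_i·y_{i+1} − x_{i+1}·y_i), indices taken mod 4.
Σ = (-35) + (-22) + (-32) + (-40) = -129
Signed area = Σ/2 = -64.5 (negative ⇒ clockwise traversal).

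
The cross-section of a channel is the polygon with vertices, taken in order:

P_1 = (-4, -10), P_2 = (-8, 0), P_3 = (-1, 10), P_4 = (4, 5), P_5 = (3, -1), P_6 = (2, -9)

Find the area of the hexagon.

152.5

Σ = (-80) + (-80) + (-45) + (-19) + (-25) + (-56) = -305
Area = |Σ|/2 = 152.5.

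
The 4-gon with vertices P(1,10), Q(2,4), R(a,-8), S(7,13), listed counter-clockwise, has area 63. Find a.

Write out the shoelace sum; only the two edges meeting at R involve a:
2·Area = [(2·(-8) − a·4) + (a·13 − 7·(-8))] + 41
       = 9·a + 81 = 126
⇒ a = 5.

5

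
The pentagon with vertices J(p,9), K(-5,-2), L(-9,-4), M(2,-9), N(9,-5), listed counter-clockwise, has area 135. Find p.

Write out the shoelace sum; only the two edges meeting at J involve p:
2·Area = [(9·9 − p·(-5)) + (p·(-2) − (-5)·9)] + 162
       = 3·p + 288 = 270
⇒ p = -6.

-6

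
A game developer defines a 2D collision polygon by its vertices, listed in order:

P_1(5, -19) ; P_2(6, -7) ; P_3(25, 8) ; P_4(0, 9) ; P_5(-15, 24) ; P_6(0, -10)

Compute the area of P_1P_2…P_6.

Apply Gauss's area formula: 2A = Σ (x_i·y_{i+1} − x_{i+1}·y_i), indices taken mod 6.
P_1→P_2: (5)(-7) − (6)(-19) = 79
P_2→P_3: (6)(8) − (25)(-7) = 223
P_3→P_4: (25)(9) − (0)(8) = 225
P_4→P_5: (0)(24) − (-15)(9) = 135
P_5→P_6: (-15)(-10) − (0)(24) = 150
P_6→P_1: (0)(-19) − (5)(-10) = 50
Σ = 862
Area = |Σ|/2 = 431.

431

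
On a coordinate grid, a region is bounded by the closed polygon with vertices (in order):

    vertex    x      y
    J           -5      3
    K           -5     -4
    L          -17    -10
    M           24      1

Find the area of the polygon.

Apply the surveyor's formula: 2A = Σ (x_i·y_{i+1} − x_{i+1}·y_i), indices taken mod 4.
Σ = (35) + (-18) + (223) + (77) = 317
Area = |Σ|/2 = 158.5.

158.5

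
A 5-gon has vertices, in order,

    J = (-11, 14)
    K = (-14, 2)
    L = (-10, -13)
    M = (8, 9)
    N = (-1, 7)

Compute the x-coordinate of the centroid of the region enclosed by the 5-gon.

-1361/222

Apply the surveyor's formula. First the cross-terms c_i = x_i·y_{i+1} − x_{i+1}·y_i:
  174, 202, 14, 65, 63  ⇒  2A = 518, A = 259.
Then Σ (x_i + x_{i+1})·c_i = -9527, so x̄ = -9527 / (6·259) = -1361/222.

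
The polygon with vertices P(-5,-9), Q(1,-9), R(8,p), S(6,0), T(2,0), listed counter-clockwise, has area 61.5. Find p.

-3

Write out the shoelace sum; only the two edges meeting at R involve p:
2·Area = [(1·p − 8·(-9)) + (8·0 − 6·p)] + 36
       = -5·p + 108 = 123
⇒ p = -3.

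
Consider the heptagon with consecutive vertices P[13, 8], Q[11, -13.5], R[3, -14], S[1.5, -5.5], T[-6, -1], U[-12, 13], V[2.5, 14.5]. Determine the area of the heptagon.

Apply Gauss's area formula: 2A = Σ (x_i·y_{i+1} − x_{i+1}·y_i), indices taken mod 7.
P→Q: (13)(-13.5) − (11)(8) = -263.5
Q→R: (11)(-14) − (3)(-13.5) = -113.5
R→S: (3)(-5.5) − (1.5)(-14) = 4.5
S→T: (1.5)(-1) − (-6)(-5.5) = -34.5
T→U: (-6)(13) − (-12)(-1) = -90
U→V: (-12)(14.5) − (2.5)(13) = -206.5
V→P: (2.5)(8) − (13)(14.5) = -168.5
Σ = -872
Area = |Σ|/2 = 436.

436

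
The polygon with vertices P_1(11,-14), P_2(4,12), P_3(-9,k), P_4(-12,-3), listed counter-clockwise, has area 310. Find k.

6

The doubled signed area Σ (x_i y_{i+1} − x_{i+1} y_i) is linear in k.
With k=0 it equals 524; the coefficient of k is 16 (from the two edges through P_3).
So 16·k + 524 = 2·310 = 620 ⇒ k = 6.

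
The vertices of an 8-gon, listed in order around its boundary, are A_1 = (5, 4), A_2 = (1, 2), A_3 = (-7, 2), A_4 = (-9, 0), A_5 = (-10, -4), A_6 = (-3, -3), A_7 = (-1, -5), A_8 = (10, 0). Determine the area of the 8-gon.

Σ = (6) + (16) + (18) + (36) + (18) + (12) + (50) + (40) = 196
Area = |Σ|/2 = 98.

98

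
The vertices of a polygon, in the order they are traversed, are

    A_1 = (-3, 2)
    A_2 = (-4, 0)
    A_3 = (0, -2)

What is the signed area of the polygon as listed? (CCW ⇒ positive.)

Σ = (8) + (8) + (-6) = 10
Signed area = Σ/2 = 5 (positive ⇒ counter-clockwise traversal).

5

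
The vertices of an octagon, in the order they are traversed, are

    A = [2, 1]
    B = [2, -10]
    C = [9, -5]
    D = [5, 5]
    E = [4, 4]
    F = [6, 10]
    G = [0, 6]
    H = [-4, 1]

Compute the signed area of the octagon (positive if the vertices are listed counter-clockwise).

Apply the shoelace formula: 2A = Σ (x_i·y_{i+1} − x_{i+1}·y_i), indices taken mod 8.
Σ = (-22) + (80) + (70) + (0) + (16) + (36) + (24) + (-6) = 198
Signed area = Σ/2 = 99 (positive ⇒ counter-clockwise traversal).

99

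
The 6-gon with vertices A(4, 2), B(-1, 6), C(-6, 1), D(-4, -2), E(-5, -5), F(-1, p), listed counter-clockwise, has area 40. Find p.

Write out the shoelace sum; only the two edges meeting at F involve p:
2·Area = [((-5)·p − (-1)·(-5)) + ((-1)·2 − 4·p)] + 87
       = -9·p + 80 = 80
⇒ p = 0.

0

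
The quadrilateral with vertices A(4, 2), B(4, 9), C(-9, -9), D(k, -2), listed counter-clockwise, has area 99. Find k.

The doubled signed area Σ (x_i y_{i+1} − x_{i+1} y_i) is linear in k.
With k=0 it equals 99; the coefficient of k is 11 (from the two edges through D).
So 11·k + 99 = 2·99 = 198 ⇒ k = 9.

9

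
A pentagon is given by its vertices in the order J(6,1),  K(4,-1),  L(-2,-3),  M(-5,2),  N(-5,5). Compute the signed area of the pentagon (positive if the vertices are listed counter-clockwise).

Apply the shoelace formula: 2A = Σ (x_i·y_{i+1} − x_{i+1}·y_i), indices taken mod 5.
Σ = (-10) + (-14) + (-19) + (-15) + (-35) = -93
Signed area = Σ/2 = -46.5 (negative ⇒ clockwise traversal).

-46.5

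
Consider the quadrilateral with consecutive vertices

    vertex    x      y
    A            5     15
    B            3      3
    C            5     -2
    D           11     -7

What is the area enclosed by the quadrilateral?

Apply Gauss's area formula: 2A = Σ (x_i·y_{i+1} − x_{i+1}·y_i), indices taken mod 4.
Σ = (-30) + (-21) + (-13) + (200) = 136
Area = |Σ|/2 = 68.

68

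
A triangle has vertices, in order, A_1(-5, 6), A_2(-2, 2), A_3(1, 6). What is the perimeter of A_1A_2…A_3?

16

|A_1A_2| = √((3)² + (-4)²) = √25 = 5
|A_2A_3| = √((3)² + (4)²) = √25 = 5
|A_3A_1| = √((-6)² + (0)²) = √36 = 6
Perimeter = 5 + 5 + 6 = 16.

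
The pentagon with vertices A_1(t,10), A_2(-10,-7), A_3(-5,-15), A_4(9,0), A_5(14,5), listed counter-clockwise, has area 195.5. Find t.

Write out the shoelace sum; only the two edges meeting at A_1 involve t:
2·Area = [(14·10 − t·5) + (t·(-7) − (-10)·10)] + 295
       = -12·t + 535 = 391
⇒ t = 12.

12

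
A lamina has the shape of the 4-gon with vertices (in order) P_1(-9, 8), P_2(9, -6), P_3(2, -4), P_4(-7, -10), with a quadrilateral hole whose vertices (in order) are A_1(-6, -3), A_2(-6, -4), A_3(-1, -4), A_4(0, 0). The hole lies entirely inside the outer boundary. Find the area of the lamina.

105

Outer boundary:
Apply Gauss's area formula: 2A = Σ (x_i·y_{i+1} − x_{i+1}·y_i), indices taken mod 4.
P_1→P_2: (-9)(-6) − (9)(8) = -18
P_2→P_3: (9)(-4) − (2)(-6) = -24
P_3→P_4: (2)(-10) − (-7)(-4) = -48
P_4→P_1: (-7)(8) − (-9)(-10) = -146
Σ = -236
Area = |Σ|/2 = 118.
Hole:
Σ = (6) + (20) + (0) + (0) = 26
Area = |Σ|/2 = 13.
Net area = 118 − 13 = 105.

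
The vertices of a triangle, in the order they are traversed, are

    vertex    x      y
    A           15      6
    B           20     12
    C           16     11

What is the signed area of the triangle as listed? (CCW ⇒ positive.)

Apply Gauss's area formula: 2A = Σ (x_i·y_{i+1} − x_{i+1}·y_i), indices taken mod 3.
Σ = (60) + (28) + (-69) = 19
Signed area = Σ/2 = 9.5 (positive ⇒ counter-clockwise traversal).

9.5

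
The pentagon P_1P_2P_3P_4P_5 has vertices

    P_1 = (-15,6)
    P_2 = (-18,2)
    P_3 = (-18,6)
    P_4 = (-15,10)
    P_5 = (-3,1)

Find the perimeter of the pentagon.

|P_1P_2| = √((-3)² + (-4)²) = √25 = 5
|P_2P_3| = √((0)² + (4)²) = √16 = 4
|P_3P_4| = √((3)² + (4)²) = √25 = 5
|P_4P_5| = √((12)² + (-9)²) = √225 = 15
|P_5P_1| = √((-12)² + (5)²) = √169 = 13
Perimeter = 5 + 4 + 5 + 15 + 13 = 42.

42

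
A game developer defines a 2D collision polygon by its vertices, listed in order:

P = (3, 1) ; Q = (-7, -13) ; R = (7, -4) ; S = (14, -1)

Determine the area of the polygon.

76.5

Apply Gauss's area formula: 2A = Σ (x_i·y_{i+1} − x_{i+1}·y_i), indices taken mod 4.
Σ = (-32) + (119) + (49) + (17) = 153
Area = |Σ|/2 = 76.5.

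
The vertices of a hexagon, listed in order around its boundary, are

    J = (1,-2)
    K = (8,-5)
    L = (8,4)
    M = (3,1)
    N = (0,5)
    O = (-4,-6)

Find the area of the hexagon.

Σ = (11) + (72) + (-4) + (15) + (20) + (14) = 128
Area = |Σ|/2 = 64.

64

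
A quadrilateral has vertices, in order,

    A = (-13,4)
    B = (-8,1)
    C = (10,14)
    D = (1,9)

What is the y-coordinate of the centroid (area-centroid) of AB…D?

Apply Gauss's area formula. First the cross-terms c_i = x_i·y_{i+1} − x_{i+1}·y_i:
  19, -122, 76, 121  ⇒  2A = 94, A = 47.
Then Σ (y_i + y_{i+1})·c_i = 1586, so ȳ = 1586 / (6·47) = 793/141.

793/141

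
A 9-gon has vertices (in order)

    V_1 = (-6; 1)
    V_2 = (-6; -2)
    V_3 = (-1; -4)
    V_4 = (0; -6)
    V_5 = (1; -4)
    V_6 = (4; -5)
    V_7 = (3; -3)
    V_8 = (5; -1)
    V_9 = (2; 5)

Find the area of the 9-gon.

Apply Gauss's area formula: 2A = Σ (x_i·y_{i+1} − x_{i+1}·y_i), indices taken mod 9.
Σ = (18) + (22) + (6) + (6) + (11) + (3) + (12) + (27) + (32) = 137
Area = |Σ|/2 = 68.5.

68.5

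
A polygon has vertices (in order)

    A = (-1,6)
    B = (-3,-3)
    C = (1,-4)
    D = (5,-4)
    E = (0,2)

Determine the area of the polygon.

Cross-terms: 21, 15, 16, 10, 2  ⇒  Σ = 64
Area = |Σ|/2 = 32.

32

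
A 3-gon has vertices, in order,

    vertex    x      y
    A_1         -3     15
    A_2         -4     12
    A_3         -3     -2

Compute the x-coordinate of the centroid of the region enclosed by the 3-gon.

-10/3

Apply the shoelace (surveyor's) formula. First the cross-terms c_i = x_i·y_{i+1} − x_{i+1}·y_i:
  24, 44, -51  ⇒  2A = 17, A = 8.5.
Then Σ (x_i + x_{i+1})·c_i = -170, so x̄ = -170 / (6·8.5) = -10/3.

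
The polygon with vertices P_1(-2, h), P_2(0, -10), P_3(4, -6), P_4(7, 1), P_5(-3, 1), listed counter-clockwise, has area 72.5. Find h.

-9

Write out the shoelace sum; only the two edges meeting at P_1 involve h:
2·Area = [((-3)·h − (-2)·1) + ((-2)·(-10) − 0·h)] + 96
       = -3·h + 118 = 145
⇒ h = -9.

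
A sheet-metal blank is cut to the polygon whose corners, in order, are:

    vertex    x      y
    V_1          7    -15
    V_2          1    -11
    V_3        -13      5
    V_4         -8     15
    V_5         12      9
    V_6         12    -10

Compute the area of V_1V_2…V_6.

Σ = (-62) + (-138) + (-155) + (-252) + (-228) + (-110) = -945
Area = |Σ|/2 = 472.5.

472.5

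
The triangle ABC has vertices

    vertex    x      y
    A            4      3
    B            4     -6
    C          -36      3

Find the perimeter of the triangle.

|AB| = √((0)² + (-9)²) = √81 = 9
|BC| = √((-40)² + (9)²) = √1681 = 41
|CA| = √((40)² + (0)²) = √1600 = 40
Perimeter = 9 + 41 + 40 = 90.

90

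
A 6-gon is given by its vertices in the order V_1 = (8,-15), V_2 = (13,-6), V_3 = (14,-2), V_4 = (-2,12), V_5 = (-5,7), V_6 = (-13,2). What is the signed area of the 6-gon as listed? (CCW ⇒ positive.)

Apply the shoelace formula: 2A = Σ (x_i·y_{i+1} − x_{i+1}·y_i), indices taken mod 6.
Cross-terms: 147, 58, 164, 46, 81, 179  ⇒  Σ = 675
Signed area = Σ/2 = 337.5 (positive ⇒ counter-clockwise traversal).

337.5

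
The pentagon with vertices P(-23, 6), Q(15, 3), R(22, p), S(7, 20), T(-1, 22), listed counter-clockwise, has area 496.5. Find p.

Write out the shoelace sum; only the two edges meeting at R involve p:
2·Area = [(15·p − 22·3) + (22·20 − 7·p)] + 515
       = 8·p + 889 = 993
⇒ p = 13.

13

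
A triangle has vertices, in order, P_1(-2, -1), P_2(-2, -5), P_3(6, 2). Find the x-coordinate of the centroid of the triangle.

2/3

Apply Gauss's area formula. First the cross-terms c_i = x_i·y_{i+1} − x_{i+1}·y_i:
  8, 26, -2  ⇒  2A = 32, A = 16.
Then Σ (x_i + x_{i+1})·c_i = 64, so x̄ = 64 / (6·16) = 2/3.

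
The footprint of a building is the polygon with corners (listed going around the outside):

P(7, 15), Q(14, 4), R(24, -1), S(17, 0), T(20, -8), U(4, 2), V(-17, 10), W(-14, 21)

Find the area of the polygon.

419.5

Apply the surveyor's formula: 2A = Σ (x_i·y_{i+1} − x_{i+1}·y_i), indices taken mod 8.
Cross-terms: -182, -110, 17, -136, 72, 74, -217, -357  ⇒  Σ = -839
Area = |Σ|/2 = 419.5.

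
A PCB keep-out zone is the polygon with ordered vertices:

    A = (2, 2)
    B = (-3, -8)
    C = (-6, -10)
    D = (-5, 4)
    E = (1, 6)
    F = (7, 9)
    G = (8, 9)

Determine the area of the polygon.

90

Σ = (-10) + (-18) + (-74) + (-34) + (-33) + (-9) + (-2) = -180
Area = |Σ|/2 = 90.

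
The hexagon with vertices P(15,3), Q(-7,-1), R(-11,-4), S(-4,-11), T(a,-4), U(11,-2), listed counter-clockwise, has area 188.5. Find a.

14

Write out the shoelace sum; only the two edges meeting at T involve a:
2·Area = [((-4)·(-4) − a·(-11)) + (a·(-2) − 11·(-4))] + 191
       = 9·a + 251 = 377
⇒ a = 14.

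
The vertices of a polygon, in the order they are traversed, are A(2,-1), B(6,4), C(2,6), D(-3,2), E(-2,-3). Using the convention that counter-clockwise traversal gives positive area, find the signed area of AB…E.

42.5

Σ = (14) + (28) + (22) + (13) + (8) = 85
Signed area = Σ/2 = 42.5 (positive ⇒ counter-clockwise traversal).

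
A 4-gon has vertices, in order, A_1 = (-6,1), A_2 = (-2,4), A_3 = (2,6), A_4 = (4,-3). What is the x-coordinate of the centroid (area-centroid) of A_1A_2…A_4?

Apply the surveyor's formula. First the cross-terms c_i = x_i·y_{i+1} − x_{i+1}·y_i:
  -22, -20, -30, -14  ⇒  2A = -86, A = -43.
Then Σ (x_i + x_{i+1})·c_i = 24, so x̄ = 24 / (6·(-43)) = -4/43.

-4/43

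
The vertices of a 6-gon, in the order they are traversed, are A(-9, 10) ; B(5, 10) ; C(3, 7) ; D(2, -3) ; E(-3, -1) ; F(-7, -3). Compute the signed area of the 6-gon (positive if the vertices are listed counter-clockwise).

-132

Apply the surveyor's formula: 2A = Σ (x_i·y_{i+1} − x_{i+1}·y_i), indices taken mod 6.
Σ = (-140) + (5) + (-23) + (-11) + (2) + (-97) = -264
Signed area = Σ/2 = -132 (negative ⇒ clockwise traversal).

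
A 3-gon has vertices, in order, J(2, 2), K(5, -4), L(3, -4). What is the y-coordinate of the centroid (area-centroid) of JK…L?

Apply the shoelace (surveyor's) formula. First the cross-terms c_i = x_i·y_{i+1} − x_{i+1}·y_i:
  -18, -8, 14  ⇒  2A = -12, A = -6.
Then Σ (y_i + y_{i+1})·c_i = 72, so ȳ = 72 / (6·(-6)) = -2.

-2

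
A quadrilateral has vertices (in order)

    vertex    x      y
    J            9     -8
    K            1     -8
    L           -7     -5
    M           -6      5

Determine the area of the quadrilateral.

Apply Gauss's area formula: 2A = Σ (x_i·y_{i+1} − x_{i+1}·y_i), indices taken mod 4.
Σ = (-64) + (-61) + (-65) + (3) = -187
Area = |Σ|/2 = 93.5.

93.5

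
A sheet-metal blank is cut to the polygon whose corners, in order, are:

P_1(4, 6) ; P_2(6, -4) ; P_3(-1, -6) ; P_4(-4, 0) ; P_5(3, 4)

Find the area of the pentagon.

65

Apply the shoelace formula: 2A = Σ (x_i·y_{i+1} − x_{i+1}·y_i), indices taken mod 5.
P_1→P_2: (4)(-4) − (6)(6) = -52
P_2→P_3: (6)(-6) − (-1)(-4) = -40
P_3→P_4: (-1)(0) − (-4)(-6) = -24
P_4→P_5: (-4)(4) − (3)(0) = -16
P_5→P_1: (3)(6) − (4)(4) = 2
Σ = -130
Area = |Σ|/2 = 65.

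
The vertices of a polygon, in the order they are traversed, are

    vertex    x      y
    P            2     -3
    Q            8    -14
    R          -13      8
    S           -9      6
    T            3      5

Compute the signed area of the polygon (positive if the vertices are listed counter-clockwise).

Σ = (-4) + (-118) + (-6) + (-63) + (-19) = -210
Signed area = Σ/2 = -105 (negative ⇒ clockwise traversal).

-105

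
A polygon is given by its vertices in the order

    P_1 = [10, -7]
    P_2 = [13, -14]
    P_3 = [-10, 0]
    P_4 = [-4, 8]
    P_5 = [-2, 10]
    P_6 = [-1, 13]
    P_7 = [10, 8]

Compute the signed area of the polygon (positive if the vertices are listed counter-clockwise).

Apply the surveyor's formula: 2A = Σ (x_i·y_{i+1} − x_{i+1}·y_i), indices taken mod 7.
P_1→P_2: (10)(-14) − (13)(-7) = -49
P_2→P_3: (13)(0) − (-10)(-14) = -140
P_3→P_4: (-10)(8) − (-4)(0) = -80
P_4→P_5: (-4)(10) − (-2)(8) = -24
P_5→P_6: (-2)(13) − (-1)(10) = -16
P_6→P_7: (-1)(8) − (10)(13) = -138
P_7→P_1: (10)(-7) − (10)(8) = -150
Σ = -597
Signed area = Σ/2 = -298.5 (negative ⇒ clockwise traversal).

-298.5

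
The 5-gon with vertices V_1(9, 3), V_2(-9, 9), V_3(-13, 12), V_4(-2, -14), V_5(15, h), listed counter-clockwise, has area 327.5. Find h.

The doubled signed area Σ (x_i y_{i+1} − x_{i+1} y_i) is linear in h.
With h=0 it equals 578; the coefficient of h is -11 (from the two edges through V_5).
So -11·h + 578 = 2·327.5 = 655 ⇒ h = -7.

-7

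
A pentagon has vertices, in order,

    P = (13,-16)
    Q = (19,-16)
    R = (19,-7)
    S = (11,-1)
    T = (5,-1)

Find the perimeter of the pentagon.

48

|PQ| = √((6)² + (0)²) = √36 = 6
|QR| = √((0)² + (9)²) = √81 = 9
|RS| = √((-8)² + (6)²) = √100 = 10
|ST| = √((-6)² + (0)²) = √36 = 6
|TP| = √((8)² + (-15)²) = √289 = 17
Perimeter = 6 + 9 + 10 + 6 + 17 = 48.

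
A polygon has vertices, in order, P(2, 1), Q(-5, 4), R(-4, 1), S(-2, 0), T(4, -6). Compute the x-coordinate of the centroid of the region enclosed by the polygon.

Apply the surveyor's formula. First the cross-terms c_i = x_i·y_{i+1} − x_{i+1}·y_i:
  13, 11, 2, 12, 16  ⇒  2A = 54, A = 27.
Then Σ (x_i + x_{i+1})·c_i = -30, so x̄ = -30 / (6·27) = -5/27.

-5/27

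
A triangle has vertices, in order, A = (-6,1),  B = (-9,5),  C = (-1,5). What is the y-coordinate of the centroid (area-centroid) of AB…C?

11/3

Apply the shoelace formula. First the cross-terms c_i = x_i·y_{i+1} − x_{i+1}·y_i:
  -21, -40, 29  ⇒  2A = -32, A = -16.
Then Σ (y_i + y_{i+1})·c_i = -352, so ȳ = -352 / (6·(-16)) = 11/3.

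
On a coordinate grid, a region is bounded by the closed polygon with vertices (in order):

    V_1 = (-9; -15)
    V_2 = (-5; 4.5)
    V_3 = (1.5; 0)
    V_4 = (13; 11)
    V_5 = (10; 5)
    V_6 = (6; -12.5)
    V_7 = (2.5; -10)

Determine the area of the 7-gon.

Apply the shoelace (surveyor's) formula: 2A = Σ (x_i·y_{i+1} − x_{i+1}·y_i), indices taken mod 7.
Σ = (-115.5) + (-6.75) + (16.5) + (-45) + (-155) + (-28.75) + (-127.5) = -462
Area = |Σ|/2 = 231.

231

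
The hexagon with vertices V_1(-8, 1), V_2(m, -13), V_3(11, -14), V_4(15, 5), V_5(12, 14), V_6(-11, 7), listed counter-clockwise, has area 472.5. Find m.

0

Write out the shoelace sum; only the two edges meeting at V_2 involve m:
2·Area = [((-8)·(-13) − m·1) + (m·(-14) − 11·(-13))] + 698
       = -15·m + 945 = 945
⇒ m = 0.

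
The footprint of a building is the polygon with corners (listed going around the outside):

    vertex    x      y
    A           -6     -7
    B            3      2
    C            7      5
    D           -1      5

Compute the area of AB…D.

Σ = (9) + (1) + (40) + (37) = 87
Area = |Σ|/2 = 43.5.

43.5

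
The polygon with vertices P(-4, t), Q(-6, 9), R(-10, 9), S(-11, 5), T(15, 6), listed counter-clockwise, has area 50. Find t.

8

The doubled signed area Σ (x_i y_{i+1} − x_{i+1} y_i) is linear in t.
With t=0 it equals -68; the coefficient of t is 21 (from the two edges through P).
So 21·t + -68 = 2·50 = 100 ⇒ t = 8.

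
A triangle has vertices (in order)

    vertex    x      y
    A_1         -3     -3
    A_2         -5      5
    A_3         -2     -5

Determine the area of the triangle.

2

Cross-terms: -30, 35, -9  ⇒  Σ = -4
Area = |Σ|/2 = 2.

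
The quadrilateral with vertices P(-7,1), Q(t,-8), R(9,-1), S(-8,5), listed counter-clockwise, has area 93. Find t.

The doubled signed area Σ (x_i y_{i+1} − x_{i+1} y_i) is linear in t.
With t=0 it equals 192; the coefficient of t is -2 (from the two edges through Q).
So -2·t + 192 = 2·93 = 186 ⇒ t = 3.

3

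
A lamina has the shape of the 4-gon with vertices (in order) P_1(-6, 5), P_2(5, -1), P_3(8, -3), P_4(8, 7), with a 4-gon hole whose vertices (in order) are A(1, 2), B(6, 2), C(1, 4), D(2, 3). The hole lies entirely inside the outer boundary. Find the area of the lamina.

64

Outer boundary:
Apply the shoelace (surveyor's) formula: 2A = Σ (x_i·y_{i+1} − x_{i+1}·y_i), indices taken mod 4.
Cross-terms: -19, -7, 80, 82  ⇒  Σ = 136
Area = |Σ|/2 = 68.
Hole:
Cross-terms: -10, 22, -5, 1  ⇒  Σ = 8
Area = |Σ|/2 = 4.
Net area = 68 − 4 = 64.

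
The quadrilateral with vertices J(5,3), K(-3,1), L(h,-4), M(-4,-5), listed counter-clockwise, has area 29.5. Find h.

The doubled signed area Σ (x_i y_{i+1} − x_{i+1} y_i) is linear in h.
With h=0 it equals 23; the coefficient of h is -6 (from the two edges through L).
So -6·h + 23 = 2·29.5 = 59 ⇒ h = -6.

-6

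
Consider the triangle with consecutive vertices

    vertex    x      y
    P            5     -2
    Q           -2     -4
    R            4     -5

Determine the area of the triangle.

Apply the surveyor's formula: 2A = Σ (x_i·y_{i+1} − x_{i+1}·y_i), indices taken mod 3.
Σ = (-24) + (26) + (17) = 19
Area = |Σ|/2 = 9.5.

9.5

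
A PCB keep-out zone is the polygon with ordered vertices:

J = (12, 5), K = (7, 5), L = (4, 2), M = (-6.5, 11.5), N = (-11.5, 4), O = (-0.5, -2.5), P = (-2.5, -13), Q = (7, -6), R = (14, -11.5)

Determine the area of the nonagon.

266.375

Apply the shoelace formula: 2A = Σ (x_i·y_{i+1} − x_{i+1}·y_i), indices taken mod 9.
Σ = (25) + (-6) + (59) + (106.25) + (30.75) + (0.25) + (106) + (3.5) + (208) = 532.75
Area = |Σ|/2 = 266.375.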